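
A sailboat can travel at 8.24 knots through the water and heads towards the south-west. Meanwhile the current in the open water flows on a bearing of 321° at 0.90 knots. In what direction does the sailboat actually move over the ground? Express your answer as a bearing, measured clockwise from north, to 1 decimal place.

231.3°

Taking east as x and north as y: velocity relative to the water = (-5.827, -5.827) knots; the water relative to ground = (-0.566, 0.699) knots.
Velocity relative to ground = (-5.827, -5.827) + (-0.566, 0.699) = (-6.393, -5.127) knots.
Bearing = atan2(-6.39, -5.13) = 231.27° clockwise from north.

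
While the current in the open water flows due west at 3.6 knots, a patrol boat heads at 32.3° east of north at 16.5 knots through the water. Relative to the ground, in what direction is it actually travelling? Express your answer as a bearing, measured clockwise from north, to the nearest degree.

Taking east as x and north as y: velocity relative to the water = (8.817, 13.947) knots; the water relative to ground = (-3.600, 0.000) knots.
Velocity relative to ground = (8.817, 13.947) + (-3.600, 0.000) = (5.217, 13.947) knots.
Bearing = atan2(5.22, 13.95) = 20.51° clockwise from north.

021°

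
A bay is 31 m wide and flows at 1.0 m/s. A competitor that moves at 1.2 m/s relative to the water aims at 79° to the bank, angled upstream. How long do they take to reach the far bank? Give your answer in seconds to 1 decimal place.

26.3 s

The component of the competitor's velocity perpendicular to the bank is 1.2 × sin 79° = 1.178 m/s.
The current is parallel to the bank, so it does not affect the crossing time.
Time = 31 / 1.178 = 26.317 s.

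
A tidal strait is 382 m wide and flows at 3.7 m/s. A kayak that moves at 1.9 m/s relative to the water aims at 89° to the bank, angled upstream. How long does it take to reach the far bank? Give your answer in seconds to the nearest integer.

The component of the kayak's velocity perpendicular to the bank is 1.9 × sin 89° = 1.900 m/s.
Only the cross-stream component determines the crossing time; the current contributes nothing perpendicular to the bank.
Time = 382 / 1.900 = 201.083 s.

201 s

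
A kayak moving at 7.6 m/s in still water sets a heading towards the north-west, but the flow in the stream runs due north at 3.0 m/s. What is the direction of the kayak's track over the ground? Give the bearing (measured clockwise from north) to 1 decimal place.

Taking east as x and north as y: velocity relative to the water = (-5.374, 5.374) m/s; the water relative to ground = (0.000, 3.000) m/s.
Velocity relative to ground = (-5.374, 5.374) + (0.000, 3.000) = (-5.374, 8.374) m/s.
Bearing = atan2(-5.37, 8.37) = 327.31° clockwise from north.

327.3°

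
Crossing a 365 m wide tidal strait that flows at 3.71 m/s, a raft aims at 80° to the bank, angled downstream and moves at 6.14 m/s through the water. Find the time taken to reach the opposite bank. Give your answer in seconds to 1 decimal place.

60.4 s

The component of the raft's velocity perpendicular to the bank is 6.14 × sin 80° = 6.047 m/s.
The current is parallel to the bank, so it does not affect the crossing time.
Time = 365 / 6.047 = 60.363 s.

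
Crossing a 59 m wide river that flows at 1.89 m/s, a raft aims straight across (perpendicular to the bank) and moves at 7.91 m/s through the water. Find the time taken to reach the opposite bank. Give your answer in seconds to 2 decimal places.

The component of the raft's velocity perpendicular to the bank is 7.91 m/s.
The current is parallel to the bank, so it does not affect the crossing time.
Time = 59 / 7.910 = 7.459 s.

7.46 s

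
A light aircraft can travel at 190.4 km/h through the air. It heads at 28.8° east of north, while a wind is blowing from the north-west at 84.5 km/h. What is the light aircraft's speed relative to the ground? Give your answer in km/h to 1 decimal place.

Taking east as x and north as y: velocity relative to the air = (91.726, 166.849) km/h; the air relative to ground = (59.751, -59.751) km/h.
Velocity relative to ground = (91.726, 166.849) + (59.751, -59.751) = (151.476, 107.098) km/h.
Speed = |(151.476, 107.098)| = 185.513 km/h.

185.5 km/h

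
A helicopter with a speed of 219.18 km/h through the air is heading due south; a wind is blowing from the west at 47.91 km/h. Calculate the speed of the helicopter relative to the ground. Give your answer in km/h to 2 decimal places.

224.36 km/h

Taking east as x and north as y: velocity relative to the air = (0.000, -219.180) km/h; the air relative to ground = (47.910, 0.000) km/h.
Velocity relative to ground = (0.000, -219.180) + (47.910, 0.000) = (47.910, -219.180) km/h.
Speed = |(47.910, -219.180)| = 224.355 km/h.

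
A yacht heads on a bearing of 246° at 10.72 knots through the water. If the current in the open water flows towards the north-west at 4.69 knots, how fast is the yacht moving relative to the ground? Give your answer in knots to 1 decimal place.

13.2 knots

Taking east as x and north as y: velocity relative to the water = (-9.793, -4.360) knots; the water relative to ground = (-3.316, 3.316) knots.
Velocity relative to ground = (-9.793, -4.360) + (-3.316, 3.316) = (-13.110, -1.044) knots.
Speed = |(-13.110, -1.044)| = 13.151 knots.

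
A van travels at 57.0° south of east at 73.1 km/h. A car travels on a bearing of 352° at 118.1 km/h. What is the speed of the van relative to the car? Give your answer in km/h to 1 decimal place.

186.9 km/h

Taking east as x and north as y: van velocity = (39.813, -61.307) km/h; car velocity = (-16.436, 116.951) km/h.
Velocity of van relative to car = (39.813, -61.307) − (-16.436, 116.951) = (56.249, -178.257) km/h.
Magnitude = |(56.249, -178.257)| = 186.922 km/h.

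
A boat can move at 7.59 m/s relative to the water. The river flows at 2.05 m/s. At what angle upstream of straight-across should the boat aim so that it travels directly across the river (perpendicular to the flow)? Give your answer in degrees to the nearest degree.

16°

To cancel the current, the upstream component of the boat's velocity must equal the flow: 7.59 sin θ = 2.05.
sin θ = 2.05 / 7.59 = 0.2701.
θ = arcsin(0.2701) = 15.670°.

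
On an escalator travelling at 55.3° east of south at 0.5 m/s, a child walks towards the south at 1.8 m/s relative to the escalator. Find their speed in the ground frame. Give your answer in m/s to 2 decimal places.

Taking east as x and north as y: escalator velocity = (0.411, -0.285) m/s; child velocity relative to escalator = (0.000, -1.800) m/s.
Velocity relative to ground = (0.411, -0.285) + (0.000, -1.800) = (0.411, -2.085) m/s.
Speed = |(0.411, -2.085)| = 2.125 m/s.

2.12 m/s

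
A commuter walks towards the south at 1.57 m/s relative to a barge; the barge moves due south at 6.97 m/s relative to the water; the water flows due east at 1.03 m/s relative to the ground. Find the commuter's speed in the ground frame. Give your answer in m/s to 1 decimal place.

In east/north components (m/s): commuter relative to barge = (0.000, -1.570); barge relative to water = (0.000, -6.970); water relative to ground = (1.030, 0.000).
Sum = (1.030, -8.540) m/s.
Speed = |(1.030, -8.540)| = 8.602 m/s.

8.6 m/s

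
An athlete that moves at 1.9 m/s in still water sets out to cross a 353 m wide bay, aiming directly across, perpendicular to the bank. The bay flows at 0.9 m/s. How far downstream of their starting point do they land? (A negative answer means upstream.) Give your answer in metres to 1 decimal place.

Perpendicular speed = 1.900 m/s; crossing time = 353 / 1.900 = 185.789 s.
Net downstream speed = 0.900 m/s.
Drift = 0.900 × 185.789 = 167.211 m (downstream).

167.2 m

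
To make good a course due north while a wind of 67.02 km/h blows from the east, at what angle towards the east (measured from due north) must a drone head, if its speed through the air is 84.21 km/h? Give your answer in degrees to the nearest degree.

53°

The wind pushes perpendicular to the desired track; the heading must have a component into the wind equal to 67.02 km/h: 84.21 sin θ = 67.02.
sin θ = 0.7959, so θ = 52.737°.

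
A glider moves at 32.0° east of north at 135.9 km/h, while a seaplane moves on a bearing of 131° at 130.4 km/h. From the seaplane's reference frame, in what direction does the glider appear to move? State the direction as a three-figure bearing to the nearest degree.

353°

Taking east as x and north as y: glider velocity = (72.016, 115.250) km/h; seaplane velocity = (98.414, -85.550) km/h.
Velocity of glider relative to seaplane = (72.016, 115.250) − (98.414, -85.550) = (-26.398, 200.800) km/h.
Bearing = atan2(-26.40, 200.80) = 352.51° clockwise from north.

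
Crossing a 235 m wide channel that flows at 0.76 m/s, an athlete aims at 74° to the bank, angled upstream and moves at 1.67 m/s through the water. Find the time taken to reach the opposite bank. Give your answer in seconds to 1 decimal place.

146.4 s

The component of the athlete's velocity perpendicular to the bank is 1.67 × sin 74° = 1.605 m/s.
The flow acts along the bank and has no component across it.
Time = 235 / 1.605 = 146.389 s.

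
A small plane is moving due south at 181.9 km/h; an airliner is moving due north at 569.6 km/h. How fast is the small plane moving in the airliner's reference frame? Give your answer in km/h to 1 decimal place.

751.5 km/h

Taking east as x and north as y: small plane velocity = (0.000, -181.900) km/h; airliner velocity = (0.000, 569.600) km/h.
Velocity of small plane relative to airliner = (0.000, -181.900) − (0.000, 569.600) = (0.000, -751.500) km/h.
Magnitude = |(0.000, -751.500)| = 751.500 km/h.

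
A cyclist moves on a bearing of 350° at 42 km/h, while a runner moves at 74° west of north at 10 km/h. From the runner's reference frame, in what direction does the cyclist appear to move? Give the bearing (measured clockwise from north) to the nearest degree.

Taking east as x and north as y: cyclist velocity = (-7.293, 41.362) km/h; runner velocity = (-9.613, 2.756) km/h.
Velocity of cyclist relative to runner = (-7.293, 41.362) − (-9.613, 2.756) = (2.319, 38.606) km/h.
Bearing = atan2(2.32, 38.61) = 3.44° clockwise from north.

003°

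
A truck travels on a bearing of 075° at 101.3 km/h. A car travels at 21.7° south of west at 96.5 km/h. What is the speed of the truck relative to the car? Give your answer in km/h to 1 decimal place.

Taking east as x and north as y: truck velocity = (97.848, 26.218) km/h; car velocity = (-89.661, -35.681) km/h.
Velocity of truck relative to car = (97.848, 26.218) − (-89.661, -35.681) = (187.510, 61.899) km/h.
Magnitude = |(187.510, 61.899)| = 197.462 km/h.

197.5 km/h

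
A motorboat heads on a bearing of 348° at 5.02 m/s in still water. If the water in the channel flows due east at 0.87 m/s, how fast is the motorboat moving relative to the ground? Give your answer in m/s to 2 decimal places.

4.91 m/s

Taking east as x and north as y: velocity relative to the water = (-1.044, 4.910) m/s; the water relative to ground = (0.870, 0.000) m/s.
Velocity relative to ground = (-1.044, 4.910) + (0.870, 0.000) = (-0.174, 4.910) m/s.
Speed = |(-0.174, 4.910)| = 4.913 m/s.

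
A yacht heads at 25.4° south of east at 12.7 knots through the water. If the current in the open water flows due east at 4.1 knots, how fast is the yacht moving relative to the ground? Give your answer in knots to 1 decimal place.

Taking east as x and north as y: velocity relative to the water = (11.472, -5.447) knots; the water relative to ground = (4.100, 0.000) knots.
Velocity relative to ground = (11.472, -5.447) + (4.100, 0.000) = (15.572, -5.447) knots.
Speed = |(15.572, -5.447)| = 16.498 knots.

16.5 knots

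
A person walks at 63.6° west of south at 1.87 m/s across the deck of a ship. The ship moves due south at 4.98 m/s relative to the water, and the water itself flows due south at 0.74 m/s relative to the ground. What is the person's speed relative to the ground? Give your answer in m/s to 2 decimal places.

6.76 m/s

In east/north components (m/s): person relative to ship = (-1.675, -0.831); ship relative to water = (0.000, -4.980); water relative to ground = (0.000, -0.740).
Sum = (-1.675, -6.551) m/s.
Speed = |(-1.675, -6.551)| = 6.762 m/s.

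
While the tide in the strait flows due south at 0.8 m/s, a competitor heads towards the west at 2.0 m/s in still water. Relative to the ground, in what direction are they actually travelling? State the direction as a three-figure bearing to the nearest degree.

Taking east as x and north as y: velocity relative to the water = (-2.000, 0.000) m/s; the water relative to ground = (0.000, -0.800) m/s.
Velocity relative to ground = (-2.000, 0.000) + (0.000, -0.800) = (-2.000, -0.800) m/s.
Bearing = atan2(-2.00, -0.80) = 248.20° clockwise from north.

248°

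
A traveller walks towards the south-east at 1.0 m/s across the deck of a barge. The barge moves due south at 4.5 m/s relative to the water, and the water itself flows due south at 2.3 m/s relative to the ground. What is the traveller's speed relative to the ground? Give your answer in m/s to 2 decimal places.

7.54 m/s

In east/north components (m/s): traveller relative to barge = (0.707, -0.707); barge relative to water = (0.000, -4.500); water relative to ground = (0.000, -2.300).
Sum = (0.707, -7.507) m/s.
Speed = |(0.707, -7.507)| = 7.540 m/s.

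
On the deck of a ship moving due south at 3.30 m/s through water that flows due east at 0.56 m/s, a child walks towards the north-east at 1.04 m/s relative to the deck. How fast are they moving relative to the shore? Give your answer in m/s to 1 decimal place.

In east/north components (m/s): child relative to ship = (0.735, 0.735); ship relative to water = (0.000, -3.300); water relative to ground = (0.560, 0.000).
Sum = (1.295, -2.565) m/s.
Speed = |(1.295, -2.565)| = 2.873 m/s.

2.9 m/s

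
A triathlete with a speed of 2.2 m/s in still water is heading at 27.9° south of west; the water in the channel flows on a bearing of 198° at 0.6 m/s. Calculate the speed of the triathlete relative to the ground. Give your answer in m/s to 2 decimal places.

2.66 m/s

Taking east as x and north as y: velocity relative to the water = (-1.944, -1.029) m/s; the water relative to ground = (-0.185, -0.571) m/s.
Velocity relative to ground = (-1.944, -1.029) + (-0.185, -0.571) = (-2.130, -1.600) m/s.
Speed = |(-2.130, -1.600)| = 2.664 m/s.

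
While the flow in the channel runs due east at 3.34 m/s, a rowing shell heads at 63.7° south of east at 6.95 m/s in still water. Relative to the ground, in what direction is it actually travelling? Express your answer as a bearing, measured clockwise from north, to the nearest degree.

Taking east as x and north as y: velocity relative to the water = (3.079, -6.231) m/s; the water relative to ground = (3.340, 0.000) m/s.
Velocity relative to ground = (3.079, -6.231) + (3.340, 0.000) = (6.419, -6.231) m/s.
Bearing = atan2(6.42, -6.23) = 134.15° clockwise from north.

134°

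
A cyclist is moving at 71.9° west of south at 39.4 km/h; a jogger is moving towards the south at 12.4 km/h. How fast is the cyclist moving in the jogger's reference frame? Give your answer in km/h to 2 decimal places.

Taking east as x and north as y: cyclist velocity = (-37.450, -12.241) km/h; jogger velocity = (0.000, -12.400) km/h.
Velocity of cyclist relative to jogger = (-37.450, -12.241) − (0.000, -12.400) = (-37.450, 0.159) km/h.
Magnitude = |(-37.450, 0.159)| = 37.451 km/h.

37.45 km/h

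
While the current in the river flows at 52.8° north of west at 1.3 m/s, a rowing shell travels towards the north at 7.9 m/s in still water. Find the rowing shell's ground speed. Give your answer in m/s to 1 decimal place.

Taking east as x and north as y: velocity relative to the water = (0.000, 7.900) m/s; the water relative to ground = (-0.786, 1.035) m/s.
Velocity relative to ground = (0.000, 7.900) + (-0.786, 1.035) = (-0.786, 8.935) m/s.
Speed = |(-0.786, 8.935)| = 8.970 m/s.

9.0 m/s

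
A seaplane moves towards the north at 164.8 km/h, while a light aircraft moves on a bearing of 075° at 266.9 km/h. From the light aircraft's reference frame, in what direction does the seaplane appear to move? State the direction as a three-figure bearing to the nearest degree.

Taking east as x and north as y: seaplane velocity = (0.000, 164.800) km/h; light aircraft velocity = (257.806, 69.079) km/h.
Velocity of seaplane relative to light aircraft = (0.000, 164.800) − (257.806, 69.079) = (-257.806, 95.721) km/h.
Bearing = atan2(-257.81, 95.72) = 290.37° clockwise from north.

290°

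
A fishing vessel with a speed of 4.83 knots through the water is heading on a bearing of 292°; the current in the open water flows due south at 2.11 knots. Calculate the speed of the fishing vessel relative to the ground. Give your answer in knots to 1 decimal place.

4.5 knots

Taking east as x and north as y: velocity relative to the water = (-4.478, 1.809) knots; the water relative to ground = (0.000, -2.110) knots.
Velocity relative to ground = (-4.478, 1.809) + (0.000, -2.110) = (-4.478, -0.301) knots.
Speed = |(-4.478, -0.301)| = 4.488 knots.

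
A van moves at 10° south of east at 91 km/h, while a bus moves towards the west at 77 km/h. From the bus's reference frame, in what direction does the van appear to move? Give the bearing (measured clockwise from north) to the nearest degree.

095°

Taking east as x and north as y: van velocity = (89.618, -15.802) km/h; bus velocity = (-77.000, 0.000) km/h.
Velocity of van relative to bus = (89.618, -15.802) − (-77.000, 0.000) = (166.618, -15.802) km/h.
Bearing = atan2(166.62, -15.80) = 95.42° clockwise from north.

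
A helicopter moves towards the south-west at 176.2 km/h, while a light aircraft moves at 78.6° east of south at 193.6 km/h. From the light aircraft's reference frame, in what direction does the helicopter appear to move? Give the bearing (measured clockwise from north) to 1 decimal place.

254.6°

Taking east as x and north as y: helicopter velocity = (-124.592, -124.592) km/h; light aircraft velocity = (189.780, -38.266) km/h.
Velocity of helicopter relative to light aircraft = (-124.592, -124.592) − (189.780, -38.266) = (-314.373, -86.326) km/h.
Bearing = atan2(-314.37, -86.33) = 254.65° clockwise from north.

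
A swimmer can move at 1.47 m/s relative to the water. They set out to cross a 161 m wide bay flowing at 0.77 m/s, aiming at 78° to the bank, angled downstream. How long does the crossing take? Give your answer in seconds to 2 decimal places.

111.97 s

The component of the swimmer's velocity perpendicular to the bank is 1.47 × sin 78° = 1.438 m/s.
Only the cross-stream component determines the crossing time; the current contributes nothing perpendicular to the bank.
Time = 161 / 1.438 = 111.971 s.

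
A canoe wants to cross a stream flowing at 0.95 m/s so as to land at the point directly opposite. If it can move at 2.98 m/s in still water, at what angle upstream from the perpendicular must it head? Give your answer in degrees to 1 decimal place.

18.6°

To cancel the current, the upstream component of the canoe's velocity must equal the flow: 2.98 sin θ = 0.95.
sin θ = 0.95 / 2.98 = 0.3188.
θ = arcsin(0.3188) = 18.590°.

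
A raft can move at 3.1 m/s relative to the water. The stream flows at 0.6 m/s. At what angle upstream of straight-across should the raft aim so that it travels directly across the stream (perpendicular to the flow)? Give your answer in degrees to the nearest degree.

To cancel the current, the upstream component of the raft's velocity must equal the flow: 3.1 sin θ = 0.6.
sin θ = 0.6 / 3.1 = 0.1935.
θ = arcsin(0.1935) = 11.160°.

11°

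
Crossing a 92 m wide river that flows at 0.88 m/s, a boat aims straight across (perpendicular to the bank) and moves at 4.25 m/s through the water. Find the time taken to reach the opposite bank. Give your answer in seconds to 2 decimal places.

The component of the boat's velocity perpendicular to the bank is 4.25 m/s.
The current is parallel to the bank, so it does not affect the crossing time.
Time = 92 / 4.250 = 21.647 s.

21.65 s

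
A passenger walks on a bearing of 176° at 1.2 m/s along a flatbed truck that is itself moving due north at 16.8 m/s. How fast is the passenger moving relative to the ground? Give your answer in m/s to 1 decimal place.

Taking east as x and north as y: flatbed truck velocity = (0.000, 16.800) m/s; passenger velocity relative to flatbed truck = (0.084, -1.197) m/s.
Velocity relative to ground = (0.000, 16.800) + (0.084, -1.197) = (0.084, 15.603) m/s.
Speed = |(0.084, 15.603)| = 15.603 m/s.

15.6 m/s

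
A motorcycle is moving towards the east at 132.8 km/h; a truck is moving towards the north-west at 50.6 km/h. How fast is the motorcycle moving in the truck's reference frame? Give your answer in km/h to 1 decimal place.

172.3 km/h

Taking east as x and north as y: motorcycle velocity = (132.800, 0.000) km/h; truck velocity = (-35.780, 35.780) km/h.
Velocity of motorcycle relative to truck = (132.800, 0.000) − (-35.780, 35.780) = (168.580, -35.780) km/h.
Magnitude = |(168.580, -35.780)| = 172.335 km/h.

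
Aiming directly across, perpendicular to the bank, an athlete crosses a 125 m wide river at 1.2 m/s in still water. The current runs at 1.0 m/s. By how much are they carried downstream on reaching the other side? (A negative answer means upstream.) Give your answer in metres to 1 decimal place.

104.2 m

Perpendicular speed = 1.200 m/s; crossing time = 125 / 1.200 = 104.167 s.
Net downstream speed = 1.000 m/s.
Drift = 1.000 × 104.167 = 104.167 m (downstream).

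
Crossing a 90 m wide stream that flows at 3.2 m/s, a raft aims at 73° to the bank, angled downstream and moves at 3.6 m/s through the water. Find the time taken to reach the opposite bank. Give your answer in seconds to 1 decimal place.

The component of the raft's velocity perpendicular to the bank is 3.6 × sin 73° = 3.443 m/s.
The current is parallel to the bank, so it does not affect the crossing time.
Time = 90 / 3.443 = 26.142 s.

26.1 s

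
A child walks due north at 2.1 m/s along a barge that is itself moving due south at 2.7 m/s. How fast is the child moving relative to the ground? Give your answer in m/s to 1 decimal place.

Taking east as x and north as y: barge velocity = (0.000, -2.700) m/s; child velocity relative to barge = (0.000, 2.100) m/s.
Velocity relative to ground = (0.000, -2.700) + (0.000, 2.100) = (0.000, -0.600) m/s.
Speed = |(0.000, -0.600)| = 0.600 m/s.

0.6 m/s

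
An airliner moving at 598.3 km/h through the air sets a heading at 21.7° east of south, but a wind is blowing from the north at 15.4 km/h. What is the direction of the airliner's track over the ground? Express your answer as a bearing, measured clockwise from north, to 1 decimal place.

158.8°

Taking east as x and north as y: velocity relative to the air = (221.219, -555.900) km/h; the air relative to ground = (0.000, -15.400) km/h.
Velocity relative to ground = (221.219, -555.900) + (0.000, -15.400) = (221.219, -571.300) km/h.
Bearing = atan2(221.22, -571.30) = 158.83° clockwise from north.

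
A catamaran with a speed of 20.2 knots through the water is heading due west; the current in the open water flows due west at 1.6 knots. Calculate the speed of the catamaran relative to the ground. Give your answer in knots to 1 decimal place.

21.8 knots

Taking east as x and north as y: velocity relative to the water = (-20.200, 0.000) knots; the water relative to ground = (-1.600, 0.000) knots.
Velocity relative to ground = (-20.200, 0.000) + (-1.600, 0.000) = (-21.800, 0.000) knots.
Speed = |(-21.800, 0.000)| = 21.800 knots.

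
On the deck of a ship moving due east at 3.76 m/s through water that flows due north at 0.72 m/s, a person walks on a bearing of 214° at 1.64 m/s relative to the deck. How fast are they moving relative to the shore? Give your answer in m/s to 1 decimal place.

2.9 m/s

In east/north components (m/s): person relative to ship = (-0.917, -1.360); ship relative to water = (3.760, 0.000); water relative to ground = (0.000, 0.720).
Sum = (2.843, -0.640) m/s.
Speed = |(2.843, -0.640)| = 2.914 m/s.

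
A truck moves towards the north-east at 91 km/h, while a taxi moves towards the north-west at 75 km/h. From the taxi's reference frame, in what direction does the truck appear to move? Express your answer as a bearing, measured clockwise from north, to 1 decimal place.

Taking east as x and north as y: truck velocity = (64.347, 64.347) km/h; taxi velocity = (-53.033, 53.033) km/h.
Velocity of truck relative to taxi = (64.347, 64.347) − (-53.033, 53.033) = (117.380, 11.314) km/h.
Bearing = atan2(117.38, 11.31) = 84.49° clockwise from north.

084.5°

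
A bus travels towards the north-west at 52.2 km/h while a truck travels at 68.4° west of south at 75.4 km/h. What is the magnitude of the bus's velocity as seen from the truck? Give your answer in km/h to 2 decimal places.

Taking east as x and north as y: bus velocity = (-36.911, 36.911) km/h; truck velocity = (-70.105, -27.757) km/h.
Velocity of bus relative to truck = (-36.911, 36.911) − (-70.105, -27.757) = (33.194, 64.668) km/h.
Magnitude = |(33.194, 64.668)| = 72.689 km/h.

72.69 km/h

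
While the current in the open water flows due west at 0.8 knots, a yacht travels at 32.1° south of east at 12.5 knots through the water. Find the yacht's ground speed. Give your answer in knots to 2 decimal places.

Taking east as x and north as y: velocity relative to the water = (10.589, -6.642) knots; the water relative to ground = (-0.800, 0.000) knots.
Velocity relative to ground = (10.589, -6.642) + (-0.800, 0.000) = (9.789, -6.642) knots.
Speed = |(9.789, -6.642)| = 11.830 knots.

11.83 knots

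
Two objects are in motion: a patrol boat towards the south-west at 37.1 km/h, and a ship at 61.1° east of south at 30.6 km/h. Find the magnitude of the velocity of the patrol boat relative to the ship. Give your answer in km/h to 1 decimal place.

Taking east as x and north as y: patrol boat velocity = (-26.234, -26.234) km/h; ship velocity = (26.789, -14.788) km/h.
Velocity of patrol boat relative to ship = (-26.234, -26.234) − (26.789, -14.788) = (-53.023, -11.445) km/h.
Magnitude = |(-53.023, -11.445)| = 54.244 km/h.

54.2 km/h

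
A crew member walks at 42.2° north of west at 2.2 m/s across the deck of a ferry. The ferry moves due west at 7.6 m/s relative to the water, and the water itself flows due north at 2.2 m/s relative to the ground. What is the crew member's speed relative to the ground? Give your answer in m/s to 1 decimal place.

9.9 m/s

In east/north components (m/s): crew member relative to ferry = (-1.630, 1.478); ferry relative to water = (-7.600, 0.000); water relative to ground = (0.000, 2.200).
Sum = (-9.230, 3.678) m/s.
Speed = |(-9.230, 3.678)| = 9.936 m/s.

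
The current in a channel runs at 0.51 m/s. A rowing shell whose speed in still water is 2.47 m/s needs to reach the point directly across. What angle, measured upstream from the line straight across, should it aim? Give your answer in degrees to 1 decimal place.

11.9°

To cancel the current, the upstream component of the rowing shell's velocity must equal the flow: 2.47 sin θ = 0.51.
sin θ = 0.51 / 2.47 = 0.2065.
θ = arcsin(0.2065) = 11.916°.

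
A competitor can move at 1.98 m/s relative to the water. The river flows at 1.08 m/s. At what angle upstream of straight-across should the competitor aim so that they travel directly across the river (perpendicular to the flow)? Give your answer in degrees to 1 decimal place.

33.1°

To cancel the current, the upstream component of the competitor's velocity must equal the flow: 1.98 sin θ = 1.08.
sin θ = 1.08 / 1.98 = 0.5455.
θ = arcsin(0.5455) = 33.056°.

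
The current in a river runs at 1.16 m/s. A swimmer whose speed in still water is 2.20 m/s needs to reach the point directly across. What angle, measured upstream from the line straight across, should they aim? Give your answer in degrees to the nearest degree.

32°

To cancel the current, the upstream component of the swimmer's velocity must equal the flow: 2.20 sin θ = 1.16.
sin θ = 1.16 / 2.20 = 0.5273.
θ = arcsin(0.5273) = 31.821°.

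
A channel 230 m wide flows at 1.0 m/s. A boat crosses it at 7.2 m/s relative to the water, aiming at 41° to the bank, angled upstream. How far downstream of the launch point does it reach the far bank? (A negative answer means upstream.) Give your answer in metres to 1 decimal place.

-215.9 m

Perpendicular speed = 4.724 m/s; crossing time = 230 / 4.724 = 48.691 s.
Net downstream speed = -4.434 m/s.
Drift = -4.434 × 48.691 = -215.893 m (upstream).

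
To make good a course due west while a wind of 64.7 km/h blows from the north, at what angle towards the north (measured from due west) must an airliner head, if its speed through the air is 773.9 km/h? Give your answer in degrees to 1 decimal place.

4.8°

The wind pushes perpendicular to the desired track; the heading must have a component into the wind equal to 64.7 km/h: 773.9 sin θ = 64.7.
sin θ = 0.0836, so θ = 4.796°.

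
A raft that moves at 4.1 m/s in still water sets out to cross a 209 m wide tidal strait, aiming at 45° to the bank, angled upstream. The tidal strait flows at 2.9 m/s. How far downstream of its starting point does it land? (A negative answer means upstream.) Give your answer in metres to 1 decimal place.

0.1 m

Perpendicular speed = 2.899 m/s; crossing time = 209 / 2.899 = 72.090 s.
Net downstream speed = 0.001 m/s.
Drift = 0.001 × 72.090 = 0.062 m (downstream).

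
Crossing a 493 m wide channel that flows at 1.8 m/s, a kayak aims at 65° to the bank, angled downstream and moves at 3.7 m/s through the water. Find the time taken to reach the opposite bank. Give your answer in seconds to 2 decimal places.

147.02 s

The component of the kayak's velocity perpendicular to the bank is 3.7 × sin 65° = 3.353 m/s.
Only the cross-stream component determines the crossing time; the current contributes nothing perpendicular to the bank.
Time = 493 / 3.353 = 147.018 s.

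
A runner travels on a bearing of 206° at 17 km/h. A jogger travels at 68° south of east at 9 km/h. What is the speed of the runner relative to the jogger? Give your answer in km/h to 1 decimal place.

Taking east as x and north as y: runner velocity = (-7.452, -15.279) km/h; jogger velocity = (3.371, -8.345) km/h.
Velocity of runner relative to jogger = (-7.452, -15.279) − (3.371, -8.345) = (-10.824, -6.935) km/h.
Magnitude = |(-10.824, -6.935)| = 12.855 km/h.

12.9 km/h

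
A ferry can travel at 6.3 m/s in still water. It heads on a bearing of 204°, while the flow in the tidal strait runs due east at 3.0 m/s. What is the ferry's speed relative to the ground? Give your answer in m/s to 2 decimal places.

Taking east as x and north as y: velocity relative to the water = (-2.562, -5.755) m/s; the water relative to ground = (3.000, 0.000) m/s.
Velocity relative to ground = (-2.562, -5.755) + (3.000, 0.000) = (0.438, -5.755) m/s.
Speed = |(0.438, -5.755)| = 5.772 m/s.

5.77 m/s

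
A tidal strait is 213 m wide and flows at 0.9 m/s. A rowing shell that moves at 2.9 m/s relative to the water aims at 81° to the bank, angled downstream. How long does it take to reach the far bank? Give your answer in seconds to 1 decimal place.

74.4 s

The component of the rowing shell's velocity perpendicular to the bank is 2.9 × sin 81° = 2.864 m/s.
The flow acts along the bank and has no component across it.
Time = 213 / 2.864 = 74.364 s.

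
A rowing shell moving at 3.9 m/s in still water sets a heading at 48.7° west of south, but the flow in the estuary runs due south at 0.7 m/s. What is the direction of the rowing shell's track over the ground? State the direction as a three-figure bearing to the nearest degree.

222°

Taking east as x and north as y: velocity relative to the water = (-2.930, -2.574) m/s; the water relative to ground = (0.000, -0.700) m/s.
Velocity relative to ground = (-2.930, -2.574) + (0.000, -0.700) = (-2.930, -3.274) m/s.
Bearing = atan2(-2.93, -3.27) = 221.83° clockwise from north.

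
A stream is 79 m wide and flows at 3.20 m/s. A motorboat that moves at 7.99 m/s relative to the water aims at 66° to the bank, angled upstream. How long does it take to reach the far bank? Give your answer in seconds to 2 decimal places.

10.82 s

The component of the motorboat's velocity perpendicular to the bank is 7.99 × sin 66° = 7.299 m/s.
The current is parallel to the bank, so it does not affect the crossing time.
Time = 79 / 7.299 = 10.823 s.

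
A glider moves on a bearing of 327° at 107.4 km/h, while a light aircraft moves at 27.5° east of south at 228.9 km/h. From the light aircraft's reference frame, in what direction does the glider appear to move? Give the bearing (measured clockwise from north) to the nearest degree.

331°

Taking east as x and north as y: glider velocity = (-58.494, 90.073) km/h; light aircraft velocity = (105.694, -203.037) km/h.
Velocity of glider relative to light aircraft = (-58.494, 90.073) − (105.694, -203.037) = (-164.188, 293.110) km/h.
Bearing = atan2(-164.19, 293.11) = 330.74° clockwise from north.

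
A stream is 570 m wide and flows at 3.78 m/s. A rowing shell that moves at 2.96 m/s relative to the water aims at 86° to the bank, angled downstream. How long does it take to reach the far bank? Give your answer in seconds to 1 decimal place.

193.0 s

The component of the rowing shell's velocity perpendicular to the bank is 2.96 × sin 86° = 2.953 m/s.
The current is parallel to the bank, so it does not affect the crossing time.
Time = 570 / 2.953 = 193.038 s.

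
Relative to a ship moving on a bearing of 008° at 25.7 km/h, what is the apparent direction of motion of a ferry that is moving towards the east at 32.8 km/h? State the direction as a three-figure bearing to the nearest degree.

131°

Taking east as x and north as y: ferry velocity = (32.800, 0.000) km/h; ship velocity = (3.577, 25.450) km/h.
Velocity of ferry relative to ship = (32.800, 0.000) − (3.577, 25.450) = (29.223, -25.450) km/h.
Bearing = atan2(29.22, -25.45) = 131.05° clockwise from north.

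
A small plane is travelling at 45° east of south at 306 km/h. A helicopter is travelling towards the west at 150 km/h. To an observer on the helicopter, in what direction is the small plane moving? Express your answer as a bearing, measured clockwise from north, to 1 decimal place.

120.6°

Taking east as x and north as y: small plane velocity = (216.375, -216.375) km/h; helicopter velocity = (-150.000, 0.000) km/h.
Velocity of small plane relative to helicopter = (216.375, -216.375) − (-150.000, 0.000) = (366.375, -216.375) km/h.
Bearing = atan2(366.37, -216.37) = 120.57° clockwise from north.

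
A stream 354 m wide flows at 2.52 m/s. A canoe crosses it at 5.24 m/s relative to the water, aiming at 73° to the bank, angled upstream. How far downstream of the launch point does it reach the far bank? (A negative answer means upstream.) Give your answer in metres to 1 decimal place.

69.8 m

Perpendicular speed = 5.011 m/s; crossing time = 354 / 5.011 = 70.644 s.
Net downstream speed = 0.988 m/s.
Drift = 0.988 × 70.644 = 69.794 m (downstream).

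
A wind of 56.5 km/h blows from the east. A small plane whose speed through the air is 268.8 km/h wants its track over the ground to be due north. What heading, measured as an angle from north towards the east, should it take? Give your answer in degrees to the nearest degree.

12°

The wind pushes perpendicular to the desired track; the heading must have a component into the wind equal to 56.5 km/h: 268.8 sin θ = 56.5.
sin θ = 0.2102, so θ = 12.134°.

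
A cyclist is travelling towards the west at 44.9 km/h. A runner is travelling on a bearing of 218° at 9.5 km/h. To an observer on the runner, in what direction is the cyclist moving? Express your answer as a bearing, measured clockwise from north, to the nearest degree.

Taking east as x and north as y: cyclist velocity = (-44.900, 0.000) km/h; runner velocity = (-5.849, -7.486) km/h.
Velocity of cyclist relative to runner = (-44.900, 0.000) − (-5.849, -7.486) = (-39.051, 7.486) km/h.
Bearing = atan2(-39.05, 7.49) = 280.85° clockwise from north.

281°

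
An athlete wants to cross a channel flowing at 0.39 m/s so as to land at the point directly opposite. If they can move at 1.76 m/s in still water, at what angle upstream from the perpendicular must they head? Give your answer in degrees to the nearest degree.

To cancel the current, the upstream component of the athlete's velocity must equal the flow: 1.76 sin θ = 0.39.
sin θ = 0.39 / 1.76 = 0.2216.
θ = arcsin(0.2216) = 12.802°.

13°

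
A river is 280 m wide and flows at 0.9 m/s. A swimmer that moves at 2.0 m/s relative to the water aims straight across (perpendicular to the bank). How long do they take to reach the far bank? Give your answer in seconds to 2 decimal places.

140.00 s

The component of the swimmer's velocity perpendicular to the bank is 2.0 m/s.
The flow acts along the bank and has no component across it.
Time = 280 / 2.000 = 140.000 s.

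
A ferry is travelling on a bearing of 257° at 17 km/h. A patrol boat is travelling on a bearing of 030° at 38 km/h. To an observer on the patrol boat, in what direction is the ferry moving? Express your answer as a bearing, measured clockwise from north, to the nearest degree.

Taking east as x and north as y: ferry velocity = (-16.564, -3.824) km/h; patrol boat velocity = (19.000, 32.909) km/h.
Velocity of ferry relative to patrol boat = (-16.564, -3.824) − (19.000, 32.909) = (-35.564, -36.733) km/h.
Bearing = atan2(-35.56, -36.73) = 224.07° clockwise from north.

224°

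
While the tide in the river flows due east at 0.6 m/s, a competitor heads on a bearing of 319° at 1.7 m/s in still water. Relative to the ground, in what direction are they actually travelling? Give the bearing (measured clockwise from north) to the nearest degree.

Taking east as x and north as y: velocity relative to the water = (-1.115, 1.283) m/s; the water relative to ground = (0.600, 0.000) m/s.
Velocity relative to ground = (-1.115, 1.283) + (0.600, 0.000) = (-0.515, 1.283) m/s.
Bearing = atan2(-0.52, 1.28) = 338.12° clockwise from north.

338°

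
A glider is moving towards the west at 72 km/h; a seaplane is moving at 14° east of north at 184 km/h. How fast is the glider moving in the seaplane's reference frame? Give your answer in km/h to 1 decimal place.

Taking east as x and north as y: glider velocity = (-72.000, 0.000) km/h; seaplane velocity = (44.514, 178.534) km/h.
Velocity of glider relative to seaplane = (-72.000, 0.000) − (44.514, 178.534) = (-116.514, -178.534) km/h.
Magnitude = |(-116.514, -178.534)| = 213.190 km/h.

213.2 km/h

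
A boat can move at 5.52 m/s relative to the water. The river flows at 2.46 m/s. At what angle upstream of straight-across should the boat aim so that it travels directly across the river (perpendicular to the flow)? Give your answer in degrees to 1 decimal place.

26.5°

To cancel the current, the upstream component of the boat's velocity must equal the flow: 5.52 sin θ = 2.46.
sin θ = 2.46 / 5.52 = 0.4457.
θ = arcsin(0.4457) = 26.465°.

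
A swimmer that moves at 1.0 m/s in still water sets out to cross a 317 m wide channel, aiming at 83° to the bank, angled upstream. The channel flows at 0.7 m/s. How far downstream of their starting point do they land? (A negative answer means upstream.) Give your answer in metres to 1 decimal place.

Perpendicular speed = 0.993 m/s; crossing time = 317 / 0.993 = 319.381 s.
Net downstream speed = 0.578 m/s.
Drift = 0.578 × 319.381 = 184.644 m (downstream).

184.6 m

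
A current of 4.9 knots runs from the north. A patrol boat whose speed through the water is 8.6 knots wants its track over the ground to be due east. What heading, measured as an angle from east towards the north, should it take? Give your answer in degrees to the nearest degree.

The current pushes perpendicular to the desired track; the heading must have a component into the current equal to 4.9 knots: 8.6 sin θ = 4.9.
sin θ = 0.5698, so θ = 34.734°.

35°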